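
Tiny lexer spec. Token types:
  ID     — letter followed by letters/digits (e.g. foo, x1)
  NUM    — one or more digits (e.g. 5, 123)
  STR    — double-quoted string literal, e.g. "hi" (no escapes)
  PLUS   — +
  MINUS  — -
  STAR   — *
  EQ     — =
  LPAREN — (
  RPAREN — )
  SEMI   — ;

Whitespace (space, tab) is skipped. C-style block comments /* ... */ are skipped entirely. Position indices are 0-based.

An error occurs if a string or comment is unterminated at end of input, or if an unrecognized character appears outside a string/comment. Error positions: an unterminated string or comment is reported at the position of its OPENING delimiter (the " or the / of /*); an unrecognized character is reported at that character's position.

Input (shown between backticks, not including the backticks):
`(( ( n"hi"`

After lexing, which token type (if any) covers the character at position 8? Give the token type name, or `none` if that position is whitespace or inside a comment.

Answer: STR

Derivation:
pos=0: emit LPAREN '('
pos=1: emit LPAREN '('
pos=3: emit LPAREN '('
pos=5: emit ID 'n' (now at pos=6)
pos=6: enter STRING mode
pos=6: emit STR "hi" (now at pos=10)
DONE. 5 tokens: [LPAREN, LPAREN, LPAREN, ID, STR]
Position 8: char is 'i' -> STR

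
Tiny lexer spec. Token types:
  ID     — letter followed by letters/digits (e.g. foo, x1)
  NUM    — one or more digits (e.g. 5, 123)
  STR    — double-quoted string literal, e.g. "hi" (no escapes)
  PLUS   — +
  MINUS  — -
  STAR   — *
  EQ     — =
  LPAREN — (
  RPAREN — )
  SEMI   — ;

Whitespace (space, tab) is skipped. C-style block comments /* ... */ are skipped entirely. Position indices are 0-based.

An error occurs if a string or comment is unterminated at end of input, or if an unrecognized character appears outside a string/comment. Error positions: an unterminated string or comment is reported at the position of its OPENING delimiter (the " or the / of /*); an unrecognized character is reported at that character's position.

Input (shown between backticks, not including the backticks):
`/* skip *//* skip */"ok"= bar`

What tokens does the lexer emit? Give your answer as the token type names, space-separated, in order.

pos=0: enter COMMENT mode (saw '/*')
exit COMMENT mode (now at pos=10)
pos=10: enter COMMENT mode (saw '/*')
exit COMMENT mode (now at pos=20)
pos=20: enter STRING mode
pos=20: emit STR "ok" (now at pos=24)
pos=24: emit EQ '='
pos=26: emit ID 'bar' (now at pos=29)
DONE. 3 tokens: [STR, EQ, ID]

Answer: STR EQ ID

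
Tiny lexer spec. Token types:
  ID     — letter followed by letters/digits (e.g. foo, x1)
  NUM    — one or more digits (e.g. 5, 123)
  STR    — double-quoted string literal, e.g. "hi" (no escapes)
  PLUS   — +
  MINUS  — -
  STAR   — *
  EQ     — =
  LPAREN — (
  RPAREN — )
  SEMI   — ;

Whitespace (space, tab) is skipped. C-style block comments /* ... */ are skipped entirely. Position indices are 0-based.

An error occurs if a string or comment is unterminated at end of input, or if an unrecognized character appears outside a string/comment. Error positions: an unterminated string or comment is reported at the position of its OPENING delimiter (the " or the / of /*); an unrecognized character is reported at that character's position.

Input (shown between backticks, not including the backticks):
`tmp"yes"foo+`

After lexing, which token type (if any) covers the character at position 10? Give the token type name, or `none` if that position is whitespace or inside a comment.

pos=0: emit ID 'tmp' (now at pos=3)
pos=3: enter STRING mode
pos=3: emit STR "yes" (now at pos=8)
pos=8: emit ID 'foo' (now at pos=11)
pos=11: emit PLUS '+'
DONE. 4 tokens: [ID, STR, ID, PLUS]
Position 10: char is 'o' -> ID

Answer: ID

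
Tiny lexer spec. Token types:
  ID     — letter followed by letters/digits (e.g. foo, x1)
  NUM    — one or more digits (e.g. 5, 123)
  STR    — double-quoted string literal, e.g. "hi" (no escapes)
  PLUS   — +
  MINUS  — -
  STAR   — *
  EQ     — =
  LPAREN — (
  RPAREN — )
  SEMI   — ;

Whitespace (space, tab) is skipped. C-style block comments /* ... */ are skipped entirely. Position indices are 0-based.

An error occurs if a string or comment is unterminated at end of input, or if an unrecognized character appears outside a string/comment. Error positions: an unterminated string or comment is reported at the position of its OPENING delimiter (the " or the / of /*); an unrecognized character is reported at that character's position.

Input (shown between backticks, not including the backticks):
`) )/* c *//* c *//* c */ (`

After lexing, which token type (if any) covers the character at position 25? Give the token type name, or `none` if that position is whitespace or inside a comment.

pos=0: emit RPAREN ')'
pos=2: emit RPAREN ')'
pos=3: enter COMMENT mode (saw '/*')
exit COMMENT mode (now at pos=10)
pos=10: enter COMMENT mode (saw '/*')
exit COMMENT mode (now at pos=17)
pos=17: enter COMMENT mode (saw '/*')
exit COMMENT mode (now at pos=24)
pos=25: emit LPAREN '('
DONE. 3 tokens: [RPAREN, RPAREN, LPAREN]
Position 25: char is '(' -> LPAREN

Answer: LPAREN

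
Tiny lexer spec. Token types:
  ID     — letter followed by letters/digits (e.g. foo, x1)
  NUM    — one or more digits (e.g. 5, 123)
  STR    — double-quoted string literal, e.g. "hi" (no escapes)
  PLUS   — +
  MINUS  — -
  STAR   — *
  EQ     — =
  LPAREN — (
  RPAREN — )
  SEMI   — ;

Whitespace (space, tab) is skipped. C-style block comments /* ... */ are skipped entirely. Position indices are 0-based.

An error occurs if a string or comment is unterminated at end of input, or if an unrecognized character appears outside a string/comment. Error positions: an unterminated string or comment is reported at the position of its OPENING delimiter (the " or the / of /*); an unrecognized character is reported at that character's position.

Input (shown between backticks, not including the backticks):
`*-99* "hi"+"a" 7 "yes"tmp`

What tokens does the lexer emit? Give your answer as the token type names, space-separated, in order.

Answer: STAR MINUS NUM STAR STR PLUS STR NUM STR ID

Derivation:
pos=0: emit STAR '*'
pos=1: emit MINUS '-'
pos=2: emit NUM '99' (now at pos=4)
pos=4: emit STAR '*'
pos=6: enter STRING mode
pos=6: emit STR "hi" (now at pos=10)
pos=10: emit PLUS '+'
pos=11: enter STRING mode
pos=11: emit STR "a" (now at pos=14)
pos=15: emit NUM '7' (now at pos=16)
pos=17: enter STRING mode
pos=17: emit STR "yes" (now at pos=22)
pos=22: emit ID 'tmp' (now at pos=25)
DONE. 10 tokens: [STAR, MINUS, NUM, STAR, STR, PLUS, STR, NUM, STR, ID]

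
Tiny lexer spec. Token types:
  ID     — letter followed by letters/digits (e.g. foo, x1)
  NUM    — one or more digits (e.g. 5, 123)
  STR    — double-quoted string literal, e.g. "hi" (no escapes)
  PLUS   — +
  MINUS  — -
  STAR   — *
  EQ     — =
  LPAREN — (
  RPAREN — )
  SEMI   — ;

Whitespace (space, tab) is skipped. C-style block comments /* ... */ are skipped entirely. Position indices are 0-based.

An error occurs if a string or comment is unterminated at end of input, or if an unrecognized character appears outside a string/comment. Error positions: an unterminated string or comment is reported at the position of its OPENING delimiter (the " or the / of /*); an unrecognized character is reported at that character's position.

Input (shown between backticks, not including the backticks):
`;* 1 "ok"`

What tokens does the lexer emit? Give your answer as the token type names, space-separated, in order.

pos=0: emit SEMI ';'
pos=1: emit STAR '*'
pos=3: emit NUM '1' (now at pos=4)
pos=5: enter STRING mode
pos=5: emit STR "ok" (now at pos=9)
DONE. 4 tokens: [SEMI, STAR, NUM, STR]

Answer: SEMI STAR NUM STR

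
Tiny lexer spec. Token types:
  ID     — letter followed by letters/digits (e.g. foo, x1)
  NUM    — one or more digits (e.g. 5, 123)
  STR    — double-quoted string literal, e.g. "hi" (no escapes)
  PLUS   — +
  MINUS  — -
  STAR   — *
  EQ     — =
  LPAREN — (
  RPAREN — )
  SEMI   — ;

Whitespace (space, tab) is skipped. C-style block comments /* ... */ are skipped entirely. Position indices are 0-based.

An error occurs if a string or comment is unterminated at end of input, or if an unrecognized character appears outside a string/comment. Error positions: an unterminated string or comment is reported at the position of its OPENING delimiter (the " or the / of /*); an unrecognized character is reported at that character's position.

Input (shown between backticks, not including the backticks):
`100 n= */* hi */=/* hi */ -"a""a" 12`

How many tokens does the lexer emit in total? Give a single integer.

pos=0: emit NUM '100' (now at pos=3)
pos=4: emit ID 'n' (now at pos=5)
pos=5: emit EQ '='
pos=7: emit STAR '*'
pos=8: enter COMMENT mode (saw '/*')
exit COMMENT mode (now at pos=16)
pos=16: emit EQ '='
pos=17: enter COMMENT mode (saw '/*')
exit COMMENT mode (now at pos=25)
pos=26: emit MINUS '-'
pos=27: enter STRING mode
pos=27: emit STR "a" (now at pos=30)
pos=30: enter STRING mode
pos=30: emit STR "a" (now at pos=33)
pos=34: emit NUM '12' (now at pos=36)
DONE. 9 tokens: [NUM, ID, EQ, STAR, EQ, MINUS, STR, STR, NUM]

Answer: 9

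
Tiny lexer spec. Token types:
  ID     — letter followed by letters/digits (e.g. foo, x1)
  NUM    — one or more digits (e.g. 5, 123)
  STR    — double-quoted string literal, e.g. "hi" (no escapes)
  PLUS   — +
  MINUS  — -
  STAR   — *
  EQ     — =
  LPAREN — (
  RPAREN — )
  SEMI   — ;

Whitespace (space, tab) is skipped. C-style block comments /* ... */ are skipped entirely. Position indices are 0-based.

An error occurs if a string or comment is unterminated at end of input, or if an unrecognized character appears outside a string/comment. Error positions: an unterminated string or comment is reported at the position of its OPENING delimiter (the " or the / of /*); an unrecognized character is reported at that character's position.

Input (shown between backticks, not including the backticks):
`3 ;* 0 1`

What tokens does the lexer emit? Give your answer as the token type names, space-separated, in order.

Answer: NUM SEMI STAR NUM NUM

Derivation:
pos=0: emit NUM '3' (now at pos=1)
pos=2: emit SEMI ';'
pos=3: emit STAR '*'
pos=5: emit NUM '0' (now at pos=6)
pos=7: emit NUM '1' (now at pos=8)
DONE. 5 tokens: [NUM, SEMI, STAR, NUM, NUM]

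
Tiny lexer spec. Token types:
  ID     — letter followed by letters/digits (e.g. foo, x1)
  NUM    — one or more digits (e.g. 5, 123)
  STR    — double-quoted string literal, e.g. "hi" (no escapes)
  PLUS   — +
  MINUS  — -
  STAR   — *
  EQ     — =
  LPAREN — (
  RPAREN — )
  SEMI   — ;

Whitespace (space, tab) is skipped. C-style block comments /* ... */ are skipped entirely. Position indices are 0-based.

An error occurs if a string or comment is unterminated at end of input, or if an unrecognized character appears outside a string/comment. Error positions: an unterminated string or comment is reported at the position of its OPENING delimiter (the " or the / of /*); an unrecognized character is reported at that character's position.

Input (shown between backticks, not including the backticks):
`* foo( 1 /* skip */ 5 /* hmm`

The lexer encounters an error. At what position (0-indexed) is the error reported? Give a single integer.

Answer: 22

Derivation:
pos=0: emit STAR '*'
pos=2: emit ID 'foo' (now at pos=5)
pos=5: emit LPAREN '('
pos=7: emit NUM '1' (now at pos=8)
pos=9: enter COMMENT mode (saw '/*')
exit COMMENT mode (now at pos=19)
pos=20: emit NUM '5' (now at pos=21)
pos=22: enter COMMENT mode (saw '/*')
pos=22: ERROR — unterminated comment (reached EOF)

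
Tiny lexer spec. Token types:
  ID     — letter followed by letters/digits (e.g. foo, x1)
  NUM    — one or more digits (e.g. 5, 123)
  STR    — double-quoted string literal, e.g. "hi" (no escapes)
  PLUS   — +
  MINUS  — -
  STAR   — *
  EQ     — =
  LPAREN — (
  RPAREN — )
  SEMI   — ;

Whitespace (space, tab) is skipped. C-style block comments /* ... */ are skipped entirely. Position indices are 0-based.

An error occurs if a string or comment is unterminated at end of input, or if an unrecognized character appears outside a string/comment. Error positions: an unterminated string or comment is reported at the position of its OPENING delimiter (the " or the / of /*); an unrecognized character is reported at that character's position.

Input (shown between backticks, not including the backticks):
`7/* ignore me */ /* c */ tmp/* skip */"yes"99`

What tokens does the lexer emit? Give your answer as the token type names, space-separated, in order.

pos=0: emit NUM '7' (now at pos=1)
pos=1: enter COMMENT mode (saw '/*')
exit COMMENT mode (now at pos=16)
pos=17: enter COMMENT mode (saw '/*')
exit COMMENT mode (now at pos=24)
pos=25: emit ID 'tmp' (now at pos=28)
pos=28: enter COMMENT mode (saw '/*')
exit COMMENT mode (now at pos=38)
pos=38: enter STRING mode
pos=38: emit STR "yes" (now at pos=43)
pos=43: emit NUM '99' (now at pos=45)
DONE. 4 tokens: [NUM, ID, STR, NUM]

Answer: NUM ID STR NUM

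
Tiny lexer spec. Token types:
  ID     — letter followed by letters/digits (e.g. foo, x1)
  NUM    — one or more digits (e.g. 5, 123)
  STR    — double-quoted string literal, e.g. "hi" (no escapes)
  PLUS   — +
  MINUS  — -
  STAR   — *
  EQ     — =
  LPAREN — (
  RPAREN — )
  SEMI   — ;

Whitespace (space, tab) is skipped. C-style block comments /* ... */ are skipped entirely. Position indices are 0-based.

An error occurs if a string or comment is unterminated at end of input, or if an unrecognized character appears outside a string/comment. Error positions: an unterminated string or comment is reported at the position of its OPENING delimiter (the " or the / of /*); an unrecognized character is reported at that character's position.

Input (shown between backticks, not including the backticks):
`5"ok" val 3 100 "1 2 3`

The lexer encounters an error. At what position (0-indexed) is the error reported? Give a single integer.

pos=0: emit NUM '5' (now at pos=1)
pos=1: enter STRING mode
pos=1: emit STR "ok" (now at pos=5)
pos=6: emit ID 'val' (now at pos=9)
pos=10: emit NUM '3' (now at pos=11)
pos=12: emit NUM '100' (now at pos=15)
pos=16: enter STRING mode
pos=16: ERROR — unterminated string

Answer: 16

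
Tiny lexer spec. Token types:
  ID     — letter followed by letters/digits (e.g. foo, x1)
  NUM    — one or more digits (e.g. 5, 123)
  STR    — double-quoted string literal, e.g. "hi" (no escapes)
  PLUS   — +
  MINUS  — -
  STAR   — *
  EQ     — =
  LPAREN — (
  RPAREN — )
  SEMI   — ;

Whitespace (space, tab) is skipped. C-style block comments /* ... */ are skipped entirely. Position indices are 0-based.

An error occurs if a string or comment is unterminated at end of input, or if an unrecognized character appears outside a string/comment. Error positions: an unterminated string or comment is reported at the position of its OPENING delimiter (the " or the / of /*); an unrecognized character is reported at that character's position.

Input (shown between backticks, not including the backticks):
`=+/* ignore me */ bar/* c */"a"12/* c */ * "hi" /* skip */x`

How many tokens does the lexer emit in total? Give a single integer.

pos=0: emit EQ '='
pos=1: emit PLUS '+'
pos=2: enter COMMENT mode (saw '/*')
exit COMMENT mode (now at pos=17)
pos=18: emit ID 'bar' (now at pos=21)
pos=21: enter COMMENT mode (saw '/*')
exit COMMENT mode (now at pos=28)
pos=28: enter STRING mode
pos=28: emit STR "a" (now at pos=31)
pos=31: emit NUM '12' (now at pos=33)
pos=33: enter COMMENT mode (saw '/*')
exit COMMENT mode (now at pos=40)
pos=41: emit STAR '*'
pos=43: enter STRING mode
pos=43: emit STR "hi" (now at pos=47)
pos=48: enter COMMENT mode (saw '/*')
exit COMMENT mode (now at pos=58)
pos=58: emit ID 'x' (now at pos=59)
DONE. 8 tokens: [EQ, PLUS, ID, STR, NUM, STAR, STR, ID]

Answer: 8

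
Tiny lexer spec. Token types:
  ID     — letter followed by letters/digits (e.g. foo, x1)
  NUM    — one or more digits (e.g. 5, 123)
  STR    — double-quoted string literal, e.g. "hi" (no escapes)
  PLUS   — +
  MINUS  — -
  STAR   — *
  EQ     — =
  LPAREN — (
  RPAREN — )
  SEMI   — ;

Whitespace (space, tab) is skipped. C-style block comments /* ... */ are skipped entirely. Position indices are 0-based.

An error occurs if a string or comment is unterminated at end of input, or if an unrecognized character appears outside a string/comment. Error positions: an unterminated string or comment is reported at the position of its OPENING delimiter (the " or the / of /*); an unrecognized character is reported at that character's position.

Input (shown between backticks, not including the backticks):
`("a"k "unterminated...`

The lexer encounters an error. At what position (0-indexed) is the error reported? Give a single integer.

pos=0: emit LPAREN '('
pos=1: enter STRING mode
pos=1: emit STR "a" (now at pos=4)
pos=4: emit ID 'k' (now at pos=5)
pos=6: enter STRING mode
pos=6: ERROR — unterminated string

Answer: 6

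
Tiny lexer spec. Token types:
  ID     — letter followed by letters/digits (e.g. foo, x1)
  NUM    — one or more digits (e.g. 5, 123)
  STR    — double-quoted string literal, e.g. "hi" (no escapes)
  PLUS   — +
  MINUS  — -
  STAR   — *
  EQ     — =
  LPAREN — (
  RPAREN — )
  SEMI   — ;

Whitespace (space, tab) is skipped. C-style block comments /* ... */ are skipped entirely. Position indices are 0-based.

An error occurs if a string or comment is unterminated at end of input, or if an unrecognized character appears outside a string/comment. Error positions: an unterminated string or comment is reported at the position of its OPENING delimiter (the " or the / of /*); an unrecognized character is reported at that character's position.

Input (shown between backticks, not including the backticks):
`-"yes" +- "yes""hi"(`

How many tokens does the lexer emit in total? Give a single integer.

pos=0: emit MINUS '-'
pos=1: enter STRING mode
pos=1: emit STR "yes" (now at pos=6)
pos=7: emit PLUS '+'
pos=8: emit MINUS '-'
pos=10: enter STRING mode
pos=10: emit STR "yes" (now at pos=15)
pos=15: enter STRING mode
pos=15: emit STR "hi" (now at pos=19)
pos=19: emit LPAREN '('
DONE. 7 tokens: [MINUS, STR, PLUS, MINUS, STR, STR, LPAREN]

Answer: 7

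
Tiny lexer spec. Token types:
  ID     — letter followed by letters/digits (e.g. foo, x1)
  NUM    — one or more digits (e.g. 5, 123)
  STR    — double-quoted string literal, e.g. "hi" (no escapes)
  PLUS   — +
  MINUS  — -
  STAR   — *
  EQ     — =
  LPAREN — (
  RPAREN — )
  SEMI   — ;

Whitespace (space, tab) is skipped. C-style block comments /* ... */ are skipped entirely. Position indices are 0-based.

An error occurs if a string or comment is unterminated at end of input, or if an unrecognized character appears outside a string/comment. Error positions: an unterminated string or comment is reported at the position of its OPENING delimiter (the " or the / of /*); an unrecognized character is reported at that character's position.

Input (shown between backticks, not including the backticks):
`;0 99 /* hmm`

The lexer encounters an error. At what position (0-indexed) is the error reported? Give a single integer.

pos=0: emit SEMI ';'
pos=1: emit NUM '0' (now at pos=2)
pos=3: emit NUM '99' (now at pos=5)
pos=6: enter COMMENT mode (saw '/*')
pos=6: ERROR — unterminated comment (reached EOF)

Answer: 6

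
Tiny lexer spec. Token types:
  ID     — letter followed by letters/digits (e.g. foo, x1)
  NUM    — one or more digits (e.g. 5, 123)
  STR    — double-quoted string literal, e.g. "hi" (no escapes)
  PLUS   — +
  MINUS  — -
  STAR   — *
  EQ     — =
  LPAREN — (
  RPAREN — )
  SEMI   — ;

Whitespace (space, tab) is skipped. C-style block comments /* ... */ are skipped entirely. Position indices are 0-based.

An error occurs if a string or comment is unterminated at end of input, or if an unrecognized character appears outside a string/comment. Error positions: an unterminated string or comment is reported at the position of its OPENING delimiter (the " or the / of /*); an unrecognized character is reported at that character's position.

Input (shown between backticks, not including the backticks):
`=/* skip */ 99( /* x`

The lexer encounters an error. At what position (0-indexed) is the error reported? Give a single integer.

pos=0: emit EQ '='
pos=1: enter COMMENT mode (saw '/*')
exit COMMENT mode (now at pos=11)
pos=12: emit NUM '99' (now at pos=14)
pos=14: emit LPAREN '('
pos=16: enter COMMENT mode (saw '/*')
pos=16: ERROR — unterminated comment (reached EOF)

Answer: 16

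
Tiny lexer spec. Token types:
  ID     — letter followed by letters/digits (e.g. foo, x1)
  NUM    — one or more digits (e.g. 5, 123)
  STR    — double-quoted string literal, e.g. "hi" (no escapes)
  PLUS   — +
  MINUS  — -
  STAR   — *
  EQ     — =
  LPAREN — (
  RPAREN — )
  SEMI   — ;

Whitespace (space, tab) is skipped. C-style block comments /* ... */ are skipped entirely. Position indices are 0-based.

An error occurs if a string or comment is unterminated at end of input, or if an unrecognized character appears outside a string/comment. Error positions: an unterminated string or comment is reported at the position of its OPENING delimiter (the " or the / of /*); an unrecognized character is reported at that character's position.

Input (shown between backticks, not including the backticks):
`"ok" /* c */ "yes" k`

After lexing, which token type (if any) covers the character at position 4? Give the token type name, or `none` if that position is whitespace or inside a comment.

Answer: none

Derivation:
pos=0: enter STRING mode
pos=0: emit STR "ok" (now at pos=4)
pos=5: enter COMMENT mode (saw '/*')
exit COMMENT mode (now at pos=12)
pos=13: enter STRING mode
pos=13: emit STR "yes" (now at pos=18)
pos=19: emit ID 'k' (now at pos=20)
DONE. 3 tokens: [STR, STR, ID]
Position 4: char is ' ' -> none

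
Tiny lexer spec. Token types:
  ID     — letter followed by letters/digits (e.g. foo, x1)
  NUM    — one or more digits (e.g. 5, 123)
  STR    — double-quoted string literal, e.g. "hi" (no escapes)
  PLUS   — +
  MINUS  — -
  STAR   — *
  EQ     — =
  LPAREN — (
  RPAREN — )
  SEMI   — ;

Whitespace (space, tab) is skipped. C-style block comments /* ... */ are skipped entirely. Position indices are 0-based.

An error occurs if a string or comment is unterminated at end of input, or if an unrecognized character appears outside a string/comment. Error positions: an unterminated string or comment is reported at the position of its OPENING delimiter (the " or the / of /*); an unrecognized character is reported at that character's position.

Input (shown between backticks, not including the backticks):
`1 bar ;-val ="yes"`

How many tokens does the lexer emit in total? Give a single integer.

pos=0: emit NUM '1' (now at pos=1)
pos=2: emit ID 'bar' (now at pos=5)
pos=6: emit SEMI ';'
pos=7: emit MINUS '-'
pos=8: emit ID 'val' (now at pos=11)
pos=12: emit EQ '='
pos=13: enter STRING mode
pos=13: emit STR "yes" (now at pos=18)
DONE. 7 tokens: [NUM, ID, SEMI, MINUS, ID, EQ, STR]

Answer: 7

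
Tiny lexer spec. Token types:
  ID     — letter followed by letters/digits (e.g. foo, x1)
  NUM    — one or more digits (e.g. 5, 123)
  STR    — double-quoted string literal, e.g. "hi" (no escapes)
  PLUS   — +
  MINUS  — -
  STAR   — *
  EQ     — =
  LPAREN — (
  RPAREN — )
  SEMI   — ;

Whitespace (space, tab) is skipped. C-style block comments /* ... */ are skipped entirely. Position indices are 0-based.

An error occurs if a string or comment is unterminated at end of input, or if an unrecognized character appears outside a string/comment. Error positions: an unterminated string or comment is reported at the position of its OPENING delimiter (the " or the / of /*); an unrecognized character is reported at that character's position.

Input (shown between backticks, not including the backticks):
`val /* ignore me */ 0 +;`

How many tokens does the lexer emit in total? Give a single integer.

Answer: 4

Derivation:
pos=0: emit ID 'val' (now at pos=3)
pos=4: enter COMMENT mode (saw '/*')
exit COMMENT mode (now at pos=19)
pos=20: emit NUM '0' (now at pos=21)
pos=22: emit PLUS '+'
pos=23: emit SEMI ';'
DONE. 4 tokens: [ID, NUM, PLUS, SEMI]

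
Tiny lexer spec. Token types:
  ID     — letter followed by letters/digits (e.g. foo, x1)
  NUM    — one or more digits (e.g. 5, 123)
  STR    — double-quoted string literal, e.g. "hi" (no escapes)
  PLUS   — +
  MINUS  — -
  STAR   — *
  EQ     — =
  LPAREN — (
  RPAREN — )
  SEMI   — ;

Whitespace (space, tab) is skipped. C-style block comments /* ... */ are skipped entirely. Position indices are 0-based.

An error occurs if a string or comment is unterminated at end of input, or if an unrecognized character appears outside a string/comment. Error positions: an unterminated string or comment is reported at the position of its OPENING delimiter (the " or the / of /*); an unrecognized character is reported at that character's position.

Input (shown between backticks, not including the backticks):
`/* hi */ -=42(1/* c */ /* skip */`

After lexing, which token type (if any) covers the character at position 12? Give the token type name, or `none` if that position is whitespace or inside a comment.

Answer: NUM

Derivation:
pos=0: enter COMMENT mode (saw '/*')
exit COMMENT mode (now at pos=8)
pos=9: emit MINUS '-'
pos=10: emit EQ '='
pos=11: emit NUM '42' (now at pos=13)
pos=13: emit LPAREN '('
pos=14: emit NUM '1' (now at pos=15)
pos=15: enter COMMENT mode (saw '/*')
exit COMMENT mode (now at pos=22)
pos=23: enter COMMENT mode (saw '/*')
exit COMMENT mode (now at pos=33)
DONE. 5 tokens: [MINUS, EQ, NUM, LPAREN, NUM]
Position 12: char is '2' -> NUM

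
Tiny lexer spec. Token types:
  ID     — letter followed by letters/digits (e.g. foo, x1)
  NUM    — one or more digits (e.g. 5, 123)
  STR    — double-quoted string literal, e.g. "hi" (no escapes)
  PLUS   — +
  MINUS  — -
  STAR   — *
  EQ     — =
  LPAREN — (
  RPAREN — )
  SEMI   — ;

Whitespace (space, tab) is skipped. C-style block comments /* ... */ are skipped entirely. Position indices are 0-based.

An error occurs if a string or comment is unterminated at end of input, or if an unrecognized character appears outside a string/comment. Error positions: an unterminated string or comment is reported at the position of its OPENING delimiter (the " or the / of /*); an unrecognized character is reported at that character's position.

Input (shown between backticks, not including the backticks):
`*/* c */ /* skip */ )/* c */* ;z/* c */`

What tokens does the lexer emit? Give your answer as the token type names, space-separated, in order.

pos=0: emit STAR '*'
pos=1: enter COMMENT mode (saw '/*')
exit COMMENT mode (now at pos=8)
pos=9: enter COMMENT mode (saw '/*')
exit COMMENT mode (now at pos=19)
pos=20: emit RPAREN ')'
pos=21: enter COMMENT mode (saw '/*')
exit COMMENT mode (now at pos=28)
pos=28: emit STAR '*'
pos=30: emit SEMI ';'
pos=31: emit ID 'z' (now at pos=32)
pos=32: enter COMMENT mode (saw '/*')
exit COMMENT mode (now at pos=39)
DONE. 5 tokens: [STAR, RPAREN, STAR, SEMI, ID]

Answer: STAR RPAREN STAR SEMI ID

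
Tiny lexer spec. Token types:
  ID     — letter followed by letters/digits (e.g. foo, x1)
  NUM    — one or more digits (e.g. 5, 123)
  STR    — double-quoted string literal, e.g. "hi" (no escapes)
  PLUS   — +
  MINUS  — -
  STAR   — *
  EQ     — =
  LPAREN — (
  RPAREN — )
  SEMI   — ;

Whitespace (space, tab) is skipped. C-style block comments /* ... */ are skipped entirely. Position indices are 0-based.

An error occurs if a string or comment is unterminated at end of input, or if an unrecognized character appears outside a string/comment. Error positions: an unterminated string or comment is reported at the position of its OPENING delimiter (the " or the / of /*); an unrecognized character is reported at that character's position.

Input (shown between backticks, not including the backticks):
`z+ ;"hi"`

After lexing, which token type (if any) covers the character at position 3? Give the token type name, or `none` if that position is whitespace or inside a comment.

pos=0: emit ID 'z' (now at pos=1)
pos=1: emit PLUS '+'
pos=3: emit SEMI ';'
pos=4: enter STRING mode
pos=4: emit STR "hi" (now at pos=8)
DONE. 4 tokens: [ID, PLUS, SEMI, STR]
Position 3: char is ';' -> SEMI

Answer: SEMI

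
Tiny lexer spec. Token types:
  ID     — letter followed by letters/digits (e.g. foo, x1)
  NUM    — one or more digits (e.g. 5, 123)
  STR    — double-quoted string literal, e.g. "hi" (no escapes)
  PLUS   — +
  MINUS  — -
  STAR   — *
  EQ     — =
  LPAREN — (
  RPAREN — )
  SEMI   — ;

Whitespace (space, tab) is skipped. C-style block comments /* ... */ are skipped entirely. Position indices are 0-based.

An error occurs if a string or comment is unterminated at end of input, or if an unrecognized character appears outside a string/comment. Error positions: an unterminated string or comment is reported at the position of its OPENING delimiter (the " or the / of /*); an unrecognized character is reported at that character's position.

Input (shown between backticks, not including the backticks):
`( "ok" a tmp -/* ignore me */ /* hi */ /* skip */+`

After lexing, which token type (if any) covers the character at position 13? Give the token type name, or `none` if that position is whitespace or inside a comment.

pos=0: emit LPAREN '('
pos=2: enter STRING mode
pos=2: emit STR "ok" (now at pos=6)
pos=7: emit ID 'a' (now at pos=8)
pos=9: emit ID 'tmp' (now at pos=12)
pos=13: emit MINUS '-'
pos=14: enter COMMENT mode (saw '/*')
exit COMMENT mode (now at pos=29)
pos=30: enter COMMENT mode (saw '/*')
exit COMMENT mode (now at pos=38)
pos=39: enter COMMENT mode (saw '/*')
exit COMMENT mode (now at pos=49)
pos=49: emit PLUS '+'
DONE. 6 tokens: [LPAREN, STR, ID, ID, MINUS, PLUS]
Position 13: char is '-' -> MINUS

Answer: MINUS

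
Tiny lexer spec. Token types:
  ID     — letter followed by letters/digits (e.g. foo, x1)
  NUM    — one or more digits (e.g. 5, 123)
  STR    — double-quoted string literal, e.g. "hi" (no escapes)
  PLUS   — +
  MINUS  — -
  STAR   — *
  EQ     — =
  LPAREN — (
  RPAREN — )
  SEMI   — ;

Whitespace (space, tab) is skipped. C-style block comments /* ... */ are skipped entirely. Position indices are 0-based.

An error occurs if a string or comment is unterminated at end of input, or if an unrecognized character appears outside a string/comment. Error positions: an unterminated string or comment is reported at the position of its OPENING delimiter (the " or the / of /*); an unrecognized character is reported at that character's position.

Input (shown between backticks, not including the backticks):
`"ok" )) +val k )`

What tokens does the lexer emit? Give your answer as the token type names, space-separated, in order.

Answer: STR RPAREN RPAREN PLUS ID ID RPAREN

Derivation:
pos=0: enter STRING mode
pos=0: emit STR "ok" (now at pos=4)
pos=5: emit RPAREN ')'
pos=6: emit RPAREN ')'
pos=8: emit PLUS '+'
pos=9: emit ID 'val' (now at pos=12)
pos=13: emit ID 'k' (now at pos=14)
pos=15: emit RPAREN ')'
DONE. 7 tokens: [STR, RPAREN, RPAREN, PLUS, ID, ID, RPAREN]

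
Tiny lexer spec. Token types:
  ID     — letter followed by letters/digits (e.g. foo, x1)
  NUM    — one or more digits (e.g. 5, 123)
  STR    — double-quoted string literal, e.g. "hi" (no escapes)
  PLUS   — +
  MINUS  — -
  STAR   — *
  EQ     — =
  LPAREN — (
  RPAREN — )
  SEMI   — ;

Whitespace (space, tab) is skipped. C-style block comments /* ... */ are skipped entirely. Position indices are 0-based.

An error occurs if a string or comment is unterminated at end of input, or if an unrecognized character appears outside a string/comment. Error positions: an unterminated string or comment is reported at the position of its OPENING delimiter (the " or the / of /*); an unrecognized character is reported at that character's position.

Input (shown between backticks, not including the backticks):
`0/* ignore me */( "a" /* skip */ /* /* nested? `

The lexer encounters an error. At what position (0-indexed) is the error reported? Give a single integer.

pos=0: emit NUM '0' (now at pos=1)
pos=1: enter COMMENT mode (saw '/*')
exit COMMENT mode (now at pos=16)
pos=16: emit LPAREN '('
pos=18: enter STRING mode
pos=18: emit STR "a" (now at pos=21)
pos=22: enter COMMENT mode (saw '/*')
exit COMMENT mode (now at pos=32)
pos=33: enter COMMENT mode (saw '/*')
pos=33: ERROR — unterminated comment (reached EOF)

Answer: 33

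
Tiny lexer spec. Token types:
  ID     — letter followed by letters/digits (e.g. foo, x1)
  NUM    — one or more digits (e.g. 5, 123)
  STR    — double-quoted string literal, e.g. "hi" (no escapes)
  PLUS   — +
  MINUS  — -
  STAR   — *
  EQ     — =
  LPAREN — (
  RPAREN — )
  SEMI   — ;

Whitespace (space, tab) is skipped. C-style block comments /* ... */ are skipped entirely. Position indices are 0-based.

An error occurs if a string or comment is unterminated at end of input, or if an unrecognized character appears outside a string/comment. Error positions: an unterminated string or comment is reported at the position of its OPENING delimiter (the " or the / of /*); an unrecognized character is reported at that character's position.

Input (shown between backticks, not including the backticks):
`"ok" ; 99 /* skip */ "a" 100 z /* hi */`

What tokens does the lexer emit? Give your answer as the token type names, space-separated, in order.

Answer: STR SEMI NUM STR NUM ID

Derivation:
pos=0: enter STRING mode
pos=0: emit STR "ok" (now at pos=4)
pos=5: emit SEMI ';'
pos=7: emit NUM '99' (now at pos=9)
pos=10: enter COMMENT mode (saw '/*')
exit COMMENT mode (now at pos=20)
pos=21: enter STRING mode
pos=21: emit STR "a" (now at pos=24)
pos=25: emit NUM '100' (now at pos=28)
pos=29: emit ID 'z' (now at pos=30)
pos=31: enter COMMENT mode (saw '/*')
exit COMMENT mode (now at pos=39)
DONE. 6 tokens: [STR, SEMI, NUM, STR, NUM, ID]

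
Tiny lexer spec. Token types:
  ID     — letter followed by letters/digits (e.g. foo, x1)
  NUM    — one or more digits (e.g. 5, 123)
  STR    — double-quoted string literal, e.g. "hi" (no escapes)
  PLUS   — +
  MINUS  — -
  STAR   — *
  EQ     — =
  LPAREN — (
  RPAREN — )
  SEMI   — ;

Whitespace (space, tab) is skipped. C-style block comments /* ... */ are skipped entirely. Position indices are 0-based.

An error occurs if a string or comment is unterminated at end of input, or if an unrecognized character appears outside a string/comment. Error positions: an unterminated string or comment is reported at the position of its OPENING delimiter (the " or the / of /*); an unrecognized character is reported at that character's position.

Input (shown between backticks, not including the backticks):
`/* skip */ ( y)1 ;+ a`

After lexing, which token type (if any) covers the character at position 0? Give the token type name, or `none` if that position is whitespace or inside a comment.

pos=0: enter COMMENT mode (saw '/*')
exit COMMENT mode (now at pos=10)
pos=11: emit LPAREN '('
pos=13: emit ID 'y' (now at pos=14)
pos=14: emit RPAREN ')'
pos=15: emit NUM '1' (now at pos=16)
pos=17: emit SEMI ';'
pos=18: emit PLUS '+'
pos=20: emit ID 'a' (now at pos=21)
DONE. 7 tokens: [LPAREN, ID, RPAREN, NUM, SEMI, PLUS, ID]
Position 0: char is '/' -> none

Answer: none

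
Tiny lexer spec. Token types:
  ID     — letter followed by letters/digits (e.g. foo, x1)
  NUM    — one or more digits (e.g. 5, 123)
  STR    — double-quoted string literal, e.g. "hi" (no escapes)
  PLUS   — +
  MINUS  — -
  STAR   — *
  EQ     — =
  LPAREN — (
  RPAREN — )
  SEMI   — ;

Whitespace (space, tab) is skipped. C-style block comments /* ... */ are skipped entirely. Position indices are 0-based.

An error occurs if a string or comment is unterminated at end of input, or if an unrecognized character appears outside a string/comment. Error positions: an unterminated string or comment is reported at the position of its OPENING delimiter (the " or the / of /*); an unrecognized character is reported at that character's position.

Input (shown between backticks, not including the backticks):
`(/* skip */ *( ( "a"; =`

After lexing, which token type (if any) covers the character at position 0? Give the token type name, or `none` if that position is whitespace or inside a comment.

pos=0: emit LPAREN '('
pos=1: enter COMMENT mode (saw '/*')
exit COMMENT mode (now at pos=11)
pos=12: emit STAR '*'
pos=13: emit LPAREN '('
pos=15: emit LPAREN '('
pos=17: enter STRING mode
pos=17: emit STR "a" (now at pos=20)
pos=20: emit SEMI ';'
pos=22: emit EQ '='
DONE. 7 tokens: [LPAREN, STAR, LPAREN, LPAREN, STR, SEMI, EQ]
Position 0: char is '(' -> LPAREN

Answer: LPAREN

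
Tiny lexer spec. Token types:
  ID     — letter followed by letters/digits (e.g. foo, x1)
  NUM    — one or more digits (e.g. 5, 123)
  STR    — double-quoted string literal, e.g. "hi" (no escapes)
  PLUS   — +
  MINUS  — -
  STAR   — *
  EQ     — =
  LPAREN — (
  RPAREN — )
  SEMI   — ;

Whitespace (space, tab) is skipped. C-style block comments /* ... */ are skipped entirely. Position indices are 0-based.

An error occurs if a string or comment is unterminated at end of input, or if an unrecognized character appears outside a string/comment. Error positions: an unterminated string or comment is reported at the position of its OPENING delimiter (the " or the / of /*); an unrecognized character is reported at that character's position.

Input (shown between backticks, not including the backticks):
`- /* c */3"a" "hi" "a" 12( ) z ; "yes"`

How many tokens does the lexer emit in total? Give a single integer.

pos=0: emit MINUS '-'
pos=2: enter COMMENT mode (saw '/*')
exit COMMENT mode (now at pos=9)
pos=9: emit NUM '3' (now at pos=10)
pos=10: enter STRING mode
pos=10: emit STR "a" (now at pos=13)
pos=14: enter STRING mode
pos=14: emit STR "hi" (now at pos=18)
pos=19: enter STRING mode
pos=19: emit STR "a" (now at pos=22)
pos=23: emit NUM '12' (now at pos=25)
pos=25: emit LPAREN '('
pos=27: emit RPAREN ')'
pos=29: emit ID 'z' (now at pos=30)
pos=31: emit SEMI ';'
pos=33: enter STRING mode
pos=33: emit STR "yes" (now at pos=38)
DONE. 11 tokens: [MINUS, NUM, STR, STR, STR, NUM, LPAREN, RPAREN, ID, SEMI, STR]

Answer: 11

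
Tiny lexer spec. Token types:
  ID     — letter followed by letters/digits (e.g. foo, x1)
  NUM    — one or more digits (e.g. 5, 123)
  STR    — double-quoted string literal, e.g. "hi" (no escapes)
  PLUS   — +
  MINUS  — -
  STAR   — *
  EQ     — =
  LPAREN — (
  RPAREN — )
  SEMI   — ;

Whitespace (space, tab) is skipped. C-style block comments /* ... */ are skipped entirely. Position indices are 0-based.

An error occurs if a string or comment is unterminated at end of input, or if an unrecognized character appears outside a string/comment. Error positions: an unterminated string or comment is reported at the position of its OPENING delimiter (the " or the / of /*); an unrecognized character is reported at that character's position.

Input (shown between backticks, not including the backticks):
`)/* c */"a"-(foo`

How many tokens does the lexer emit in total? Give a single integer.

pos=0: emit RPAREN ')'
pos=1: enter COMMENT mode (saw '/*')
exit COMMENT mode (now at pos=8)
pos=8: enter STRING mode
pos=8: emit STR "a" (now at pos=11)
pos=11: emit MINUS '-'
pos=12: emit LPAREN '('
pos=13: emit ID 'foo' (now at pos=16)
DONE. 5 tokens: [RPAREN, STR, MINUS, LPAREN, ID]

Answer: 5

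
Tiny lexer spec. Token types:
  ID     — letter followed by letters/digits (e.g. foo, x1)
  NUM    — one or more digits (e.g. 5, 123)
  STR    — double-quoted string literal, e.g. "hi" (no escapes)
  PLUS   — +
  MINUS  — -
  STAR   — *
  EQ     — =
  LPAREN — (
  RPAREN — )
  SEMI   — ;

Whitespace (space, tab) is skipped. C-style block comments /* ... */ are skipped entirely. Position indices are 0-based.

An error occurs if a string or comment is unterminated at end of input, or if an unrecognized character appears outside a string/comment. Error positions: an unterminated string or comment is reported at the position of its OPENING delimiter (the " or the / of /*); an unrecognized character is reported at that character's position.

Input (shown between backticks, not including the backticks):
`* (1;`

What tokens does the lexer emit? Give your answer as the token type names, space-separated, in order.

Answer: STAR LPAREN NUM SEMI

Derivation:
pos=0: emit STAR '*'
pos=2: emit LPAREN '('
pos=3: emit NUM '1' (now at pos=4)
pos=4: emit SEMI ';'
DONE. 4 tokens: [STAR, LPAREN, NUM, SEMI]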